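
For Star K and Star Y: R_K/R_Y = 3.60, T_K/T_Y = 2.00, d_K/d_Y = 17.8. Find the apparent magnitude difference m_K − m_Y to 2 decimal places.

0.46

L_K/L_Y = (3.60)²(2.00)⁴ = 207.4.
F_K/F_Y = (L_K/L_Y)/(d_K/d_Y)² = 207.4/316.8 = 0.6545.
m_K − m_Y = −2.5 log₁₀(0.6545) = 0.46.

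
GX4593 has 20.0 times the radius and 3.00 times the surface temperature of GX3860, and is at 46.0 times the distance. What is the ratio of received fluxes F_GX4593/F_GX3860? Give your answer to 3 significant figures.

L_GX4593/L_GX3860 = (R_GX4593/R_GX3860)²(T_GX4593/T_GX3860)⁴ = (20.0)² × (3.00)⁴ = 3.240×10^4.
F_GX4593/F_GX3860 = (L_GX4593/L_GX3860)/(d_GX4593/d_GX3860)² = 3.240×10^4 / (46.0)² = 15.31.

15.3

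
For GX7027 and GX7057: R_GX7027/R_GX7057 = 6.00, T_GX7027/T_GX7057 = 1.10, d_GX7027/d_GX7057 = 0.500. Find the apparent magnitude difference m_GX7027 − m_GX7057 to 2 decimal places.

-5.81

L_GX7027/L_GX7057 = (6.00)²(1.10)⁴ = 52.71.
F_GX7027/F_GX7057 = (L_GX7027/L_GX7057)/(d_GX7027/d_GX7057)² = 52.71/0.2500 = 210.8.
m_GX7027 − m_GX7057 = −2.5 log₁₀(210.8) = -5.81.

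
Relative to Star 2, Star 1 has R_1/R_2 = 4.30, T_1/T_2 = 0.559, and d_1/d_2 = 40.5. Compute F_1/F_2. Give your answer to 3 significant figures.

0.00110

L_1/L_2 = (R_1/R_2)²(T_1/T_2)⁴ = (4.30)² × (0.559)⁴ = 1.805.
F_1/F_2 = (L_1/L_2)/(d_1/d_2)² = 1.805 / (40.5)² = 0.001101.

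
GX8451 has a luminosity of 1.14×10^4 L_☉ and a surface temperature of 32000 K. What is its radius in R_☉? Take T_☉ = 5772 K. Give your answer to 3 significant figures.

3.47 R_☉

R/R_☉ = √(L/L_☉) / (T/T_☉)² = √(1.14×10^4) / (5.544)²
       = 106.8 / 30.74 = 3.474.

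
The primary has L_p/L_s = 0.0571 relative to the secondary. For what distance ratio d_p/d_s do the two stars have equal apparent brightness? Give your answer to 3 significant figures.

0.239

Equal flux requires L_p/d_p² = L_s/d_s², so d_p/d_s = √(L_p/L_s)
= √(0.0571) = 0.2390.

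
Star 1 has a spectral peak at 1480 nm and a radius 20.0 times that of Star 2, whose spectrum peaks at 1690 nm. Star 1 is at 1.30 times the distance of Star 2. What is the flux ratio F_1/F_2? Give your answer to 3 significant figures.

402

Wien's law: T_1/T_2 = λ_2/λ_1 = 1690/1480 = 1.142.
L_1/L_2 = (R_1/R_2)²(T_1/T_2)⁴ = (20.0)²(1.142)⁴ = 680.1.
F_1/F_2 = (L_1/L_2)/(d_1/d_2)² = 680.1/(1.30)² = 402.4.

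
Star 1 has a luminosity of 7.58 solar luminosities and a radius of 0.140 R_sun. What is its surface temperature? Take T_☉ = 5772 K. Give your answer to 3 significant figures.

2.56×10^4 K

T/T_☉ = (L/L_☉)^(1/4) / (R/R_☉)^(1/2)
T = 5772 × (7.58)^(1/4) / √(0.140) = 5772 × 1.659 / 0.3742 = 2.560×10^4 K.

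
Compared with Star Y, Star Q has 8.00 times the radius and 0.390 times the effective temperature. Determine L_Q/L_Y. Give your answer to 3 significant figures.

From the Stefan–Boltzmann law, L ∝ R²T⁴, so
L_Q/L_Y = (R_Q/R_Y)² (T_Q/T_Y)⁴ = (8.00)² × (0.390)⁴ = 64.00 × 0.02313 = 1.481.

1.48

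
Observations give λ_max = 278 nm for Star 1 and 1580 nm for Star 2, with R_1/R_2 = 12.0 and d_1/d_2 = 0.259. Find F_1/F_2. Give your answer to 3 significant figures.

2.24×10^6

Wien's law: T_1/T_2 = λ_2/λ_1 = 1580/278 = 5.683.
L_1/L_2 = (R_1/R_2)²(T_1/T_2)⁴ = (12.0)²(5.683)⁴ = 1.502×10^5.
F_1/F_2 = (L_1/L_2)/(d_1/d_2)² = 1.502×10^5/(0.259)² = 2.240×10^6.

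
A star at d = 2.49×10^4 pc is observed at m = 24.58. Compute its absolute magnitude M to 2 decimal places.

7.60

M = m − 5 log₁₀(d/10 pc) = 24.58 − 5 log₁₀(2.49×10^4/10)
  = 24.58 − 5 × 3.396 = 24.58 − 16.98 = 7.60.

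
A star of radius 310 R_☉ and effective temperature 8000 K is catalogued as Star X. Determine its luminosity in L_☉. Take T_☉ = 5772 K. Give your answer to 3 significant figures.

3.55×10^5 L_☉

L/L_☉ = (R/R_☉)² (T/T_☉)⁴ = (310)² × (8000/5772)⁴
       = 9.610×10^4 × (1.386)⁴ = 9.610×10^4 × 3.690 = 3.546×10^5.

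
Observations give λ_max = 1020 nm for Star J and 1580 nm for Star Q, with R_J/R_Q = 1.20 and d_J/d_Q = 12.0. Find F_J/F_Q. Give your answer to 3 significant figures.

Wien's law: T_J/T_Q = λ_Q/λ_J = 1580/1020 = 1.549.
L_J/L_Q = (R_J/R_Q)²(T_J/T_Q)⁴ = (1.20)²(1.549)⁴ = 8.291.
F_J/F_Q = (L_J/L_Q)/(d_J/d_Q)² = 8.291/(12.0)² = 0.05757.

0.0576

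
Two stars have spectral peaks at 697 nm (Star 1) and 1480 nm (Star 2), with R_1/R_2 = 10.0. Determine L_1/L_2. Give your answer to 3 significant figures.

Wien's law gives T ∝ 1/λ_max, so T_1/T_2 = λ_2/λ_1 = 1480/697 = 2.123.
Then L ∝ R²T⁴ gives L_1/L_2 = (10.0)² × (2.123)⁴ = 100.0 × 20.33 = 2033.

2.03×10^3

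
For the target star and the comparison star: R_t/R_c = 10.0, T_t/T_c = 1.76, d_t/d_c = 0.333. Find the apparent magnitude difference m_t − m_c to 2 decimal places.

-9.84

L_t/L_c = (10.0)²(1.76)⁴ = 959.5.
F_t/F_c = (L_t/L_c)/(d_t/d_c)² = 959.5/0.1109 = 8653.
m_t − m_c = −2.5 log₁₀(8653) = -9.84.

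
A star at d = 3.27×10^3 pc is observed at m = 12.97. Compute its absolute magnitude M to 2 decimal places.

0.40

M = m − 5 log₁₀(d/10 pc) = 12.97 − 5 log₁₀(3.27×10^3/10)
  = 12.97 − 5 × 2.515 = 12.97 − 12.57 = 0.40.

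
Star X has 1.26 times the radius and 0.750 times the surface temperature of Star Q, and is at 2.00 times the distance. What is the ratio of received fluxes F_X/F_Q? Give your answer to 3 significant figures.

0.126

L_X/L_Q = (R_X/R_Q)²(T_X/T_Q)⁴ = (1.26)² × (0.750)⁴ = 0.5023.
F_X/F_Q = (L_X/L_Q)/(d_X/d_Q)² = 0.5023 / (2.00)² = 0.1256.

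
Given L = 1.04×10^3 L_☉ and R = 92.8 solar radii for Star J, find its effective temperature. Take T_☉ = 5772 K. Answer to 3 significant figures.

3.40×10^3 K

T/T_☉ = (L/L_☉)^(1/4) / (R/R_☉)^(1/2)
T = 5772 × (1.04×10^3)^(1/4) / √(92.8) = 5772 × 5.679 / 9.633 = 3403 K.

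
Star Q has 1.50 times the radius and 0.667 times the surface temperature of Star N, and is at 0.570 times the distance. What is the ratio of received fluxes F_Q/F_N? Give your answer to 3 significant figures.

1.37

L_Q/L_N = (R_Q/R_N)²(T_Q/T_N)⁴ = (1.50)² × (0.667)⁴ = 0.4453.
F_Q/F_N = (L_Q/L_N)/(d_Q/d_N)² = 0.4453 / (0.570)² = 1.371.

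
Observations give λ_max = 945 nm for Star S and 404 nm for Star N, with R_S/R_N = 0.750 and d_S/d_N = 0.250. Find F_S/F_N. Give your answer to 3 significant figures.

Wien's law: T_S/T_N = λ_N/λ_S = 404/945 = 0.4275.
L_S/L_N = (R_S/R_N)²(T_S/T_N)⁴ = (0.750)²(0.4275)⁴ = 0.01879.
F_S/F_N = (L_S/L_N)/(d_S/d_N)² = 0.01879/(0.250)² = 0.3006.

0.301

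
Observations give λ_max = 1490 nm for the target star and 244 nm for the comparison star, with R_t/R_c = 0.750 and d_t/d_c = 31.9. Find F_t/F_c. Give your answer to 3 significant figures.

Wien's law: T_t/T_c = λ_c/λ_t = 244/1490 = 0.1638.
L_t/L_c = (R_t/R_c)²(T_t/T_c)⁴ = (0.750)²(0.1638)⁴ = 4.045×10^-4.
F_t/F_c = (L_t/L_c)/(d_t/d_c)² = 4.045×10^-4/(31.9)² = 3.975×10^-7.

3.98×10^-7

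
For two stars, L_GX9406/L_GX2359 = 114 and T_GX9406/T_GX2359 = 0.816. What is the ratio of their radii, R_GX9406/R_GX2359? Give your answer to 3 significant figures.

16.0

L ∝ R²T⁴ gives R ∝ √L / T², so
R_GX9406/R_GX2359 = √(114) / (0.816)² = 10.68 / 0.6659 = 16.04.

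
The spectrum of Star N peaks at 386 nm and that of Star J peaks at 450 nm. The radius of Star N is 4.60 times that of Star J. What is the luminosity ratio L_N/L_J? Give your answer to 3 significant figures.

39.1

Wien's law gives T ∝ 1/λ_max, so T_N/T_J = λ_J/λ_N = 450/386 = 1.166.
Then L ∝ R²T⁴ gives L_N/L_J = (4.60)² × (1.166)⁴ = 21.16 × 1.847 = 39.09.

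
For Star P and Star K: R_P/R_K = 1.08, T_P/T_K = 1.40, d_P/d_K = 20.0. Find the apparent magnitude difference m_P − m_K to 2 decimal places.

4.88

L_P/L_K = (1.08)²(1.40)⁴ = 4.481.
F_P/F_K = (L_P/L_K)/(d_P/d_K)² = 4.481/400.0 = 0.01120.
m_P − m_K = −2.5 log₁₀(0.01120) = 4.88.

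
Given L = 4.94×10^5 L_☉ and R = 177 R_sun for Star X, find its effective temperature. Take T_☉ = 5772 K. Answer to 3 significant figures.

T/T_☉ = (L/L_☉)^(1/4) / (R/R_☉)^(1/2)
T = 5772 × (4.94×10^5)^(1/4) / √(177) = 5772 × 26.51 / 13.30 = 1.150×10^4 K.

1.15×10^4 K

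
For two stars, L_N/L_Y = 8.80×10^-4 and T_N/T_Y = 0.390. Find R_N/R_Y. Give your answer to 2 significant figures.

0.20

L ∝ R²T⁴ gives R ∝ √L / T², so
R_N/R_Y = √(8.80×10^-4) / (0.390)² = 0.02966 / 0.1521 = 0.1950.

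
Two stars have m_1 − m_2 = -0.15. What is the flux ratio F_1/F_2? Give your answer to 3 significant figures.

F_1/F_2 = 10^(−(m_1 − m_2)/2.5) = 10^(0.15/2.5) = 10^0.060 = 1.148.

1.15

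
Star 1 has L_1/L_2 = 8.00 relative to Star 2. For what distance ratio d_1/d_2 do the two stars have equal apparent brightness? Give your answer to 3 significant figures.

Equal flux requires L_1/d_1² = L_2/d_2², so d_1/d_2 = √(L_1/L_2)
= √(8.00) = 2.828.

2.83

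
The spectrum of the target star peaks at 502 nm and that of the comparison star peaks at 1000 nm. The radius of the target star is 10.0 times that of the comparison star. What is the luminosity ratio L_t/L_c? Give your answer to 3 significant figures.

Wien's law gives T ∝ 1/λ_max, so T_t/T_c = λ_c/λ_t = 1000/502 = 1.992.
Then L ∝ R²T⁴ gives L_t/L_c = (10.0)² × (1.992)⁴ = 100.0 × 15.75 = 1575.

1.57×10^3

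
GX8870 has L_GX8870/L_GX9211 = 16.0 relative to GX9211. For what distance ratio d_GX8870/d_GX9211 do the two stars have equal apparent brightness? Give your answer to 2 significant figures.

4.0

Equal flux requires L_GX8870/d_GX8870² = L_GX9211/d_GX9211², so d_GX8870/d_GX9211 = √(L_GX8870/L_GX9211)
= √(16.0) = 4.000.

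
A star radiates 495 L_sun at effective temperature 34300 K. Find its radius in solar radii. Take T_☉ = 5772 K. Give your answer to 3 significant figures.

R/R_☉ = √(L/L_☉) / (T/T_☉)² = √(495) / (5.942)²
       = 22.25 / 35.31 = 0.6300.

0.630 solar radii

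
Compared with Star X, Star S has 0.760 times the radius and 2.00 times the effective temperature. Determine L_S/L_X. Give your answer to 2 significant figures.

9.2

From the Stefan–Boltzmann law, L ∝ R²T⁴, so
L_S/L_X = (R_S/R_X)² (T_S/T_X)⁴ = (0.760)² × (2.00)⁴ = 0.5776 × 16.00 = 9.242.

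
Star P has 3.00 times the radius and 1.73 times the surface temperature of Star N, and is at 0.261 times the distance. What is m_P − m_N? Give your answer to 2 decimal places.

-7.68

L_P/L_N = (3.00)²(1.73)⁴ = 80.62.
F_P/F_N = (L_P/L_N)/(d_P/d_N)² = 80.62/0.06812 = 1183.
m_P − m_N = −2.5 log₁₀(1183) = -7.68.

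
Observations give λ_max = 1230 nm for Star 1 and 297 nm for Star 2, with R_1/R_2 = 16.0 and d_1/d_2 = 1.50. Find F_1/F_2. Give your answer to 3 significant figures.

0.387

Wien's law: T_1/T_2 = λ_2/λ_1 = 297/1230 = 0.2415.
L_1/L_2 = (R_1/R_2)²(T_1/T_2)⁴ = (16.0)²(0.2415)⁴ = 0.8703.
F_1/F_2 = (L_1/L_2)/(d_1/d_2)² = 0.8703/(1.50)² = 0.3868.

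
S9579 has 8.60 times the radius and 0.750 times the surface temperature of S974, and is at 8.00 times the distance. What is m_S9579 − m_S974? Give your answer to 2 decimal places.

L_S9579/L_S974 = (8.60)²(0.750)⁴ = 23.40.
F_S9579/F_S974 = (L_S9579/L_S974)/(d_S9579/d_S974)² = 23.40/64.00 = 0.3656.
m_S9579 − m_S974 = −2.5 log₁₀(0.3656) = 1.09.

1.09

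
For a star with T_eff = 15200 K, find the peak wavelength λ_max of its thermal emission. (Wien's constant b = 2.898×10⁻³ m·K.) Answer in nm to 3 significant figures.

191 nm

λ_max = b/T = 2.898×10⁻³ / 15200 = 1.91×10^-7 m = 190.7 nm.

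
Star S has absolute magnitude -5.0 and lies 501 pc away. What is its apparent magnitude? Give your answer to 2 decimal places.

3.50

m = M + 5 log₁₀(d/10 pc) = -5.0 + 5 log₁₀(501/10)
  = -5.0 + 5 × 1.700 = -5.0 + 8.50 = 3.50.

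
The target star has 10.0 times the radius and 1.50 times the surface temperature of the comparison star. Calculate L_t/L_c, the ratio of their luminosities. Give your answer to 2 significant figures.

From the Stefan–Boltzmann law, L ∝ R²T⁴, so
L_t/L_c = (R_t/R_c)² (T_t/T_c)⁴ = (10.0)² × (1.50)⁴ = 100.0 × 5.062 = 506.2.

5.1×10^2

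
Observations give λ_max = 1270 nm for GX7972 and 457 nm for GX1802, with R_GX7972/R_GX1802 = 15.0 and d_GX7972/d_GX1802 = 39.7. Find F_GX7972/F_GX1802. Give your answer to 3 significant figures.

Wien's law: T_GX7972/T_GX1802 = λ_GX1802/λ_GX7972 = 457/1270 = 0.3598.
L_GX7972/L_GX1802 = (R_GX7972/R_GX1802)²(T_GX7972/T_GX1802)⁴ = (15.0)²(0.3598)⁴ = 3.773.
F_GX7972/F_GX1802 = (L_GX7972/L_GX1802)/(d_GX7972/d_GX1802)² = 3.773/(39.7)² = 0.002394.

0.00239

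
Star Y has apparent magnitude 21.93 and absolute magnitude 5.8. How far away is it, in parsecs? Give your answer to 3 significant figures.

1.68×10^4 pc

m − M = 5 log₁₀(d/10 pc)
21.93 − (5.8) = 16.13 = 5 log₁₀(d/10)
d = 10 × 10^(16.13/5) = 10 × 10^3.226 = 1.683×10^4 pc.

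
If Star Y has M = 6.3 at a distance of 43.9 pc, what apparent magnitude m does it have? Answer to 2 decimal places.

m = M + 5 log₁₀(d/10 pc) = 6.3 + 5 log₁₀(43.9/10)
  = 6.3 + 5 × 0.642 = 6.3 + 3.21 = 9.51.

9.51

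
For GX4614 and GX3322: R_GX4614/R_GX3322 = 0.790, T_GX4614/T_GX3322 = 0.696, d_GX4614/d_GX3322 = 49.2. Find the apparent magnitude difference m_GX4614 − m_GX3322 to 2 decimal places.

L_GX4614/L_GX3322 = (0.790)²(0.696)⁴ = 0.1465.
F_GX4614/F_GX3322 = (L_GX4614/L_GX3322)/(d_GX4614/d_GX3322)² = 0.1465/2421 = 6.050×10^-5.
m_GX4614 − m_GX3322 = −2.5 log₁₀(6.050×10^-5) = 10.55.

10.55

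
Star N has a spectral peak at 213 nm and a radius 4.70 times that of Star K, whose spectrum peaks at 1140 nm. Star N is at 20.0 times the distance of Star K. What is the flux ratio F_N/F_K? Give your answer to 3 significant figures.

Wien's law: T_N/T_K = λ_K/λ_N = 1140/213 = 5.352.
L_N/L_K = (R_N/R_K)²(T_N/T_K)⁴ = (4.70)²(5.352)⁴ = 1.813×10^4.
F_N/F_K = (L_N/L_K)/(d_N/d_K)² = 1.813×10^4/(20.0)² = 45.31.

45.3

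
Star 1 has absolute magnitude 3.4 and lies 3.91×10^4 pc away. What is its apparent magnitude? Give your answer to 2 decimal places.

21.36

m = M + 5 log₁₀(d/10 pc) = 3.4 + 5 log₁₀(3.91×10^4/10)
  = 3.4 + 5 × 3.592 = 3.4 + 17.96 = 21.36.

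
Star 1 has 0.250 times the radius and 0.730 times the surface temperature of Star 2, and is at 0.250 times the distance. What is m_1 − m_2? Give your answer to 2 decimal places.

1.37

L_1/L_2 = (0.250)²(0.730)⁴ = 0.01775.
F_1/F_2 = (L_1/L_2)/(d_1/d_2)² = 0.01775/0.06250 = 0.2840.
m_1 − m_2 = −2.5 log₁₀(0.2840) = 1.37.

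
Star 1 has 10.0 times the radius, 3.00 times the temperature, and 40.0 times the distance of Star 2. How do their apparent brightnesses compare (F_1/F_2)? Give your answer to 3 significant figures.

L_1/L_2 = (R_1/R_2)²(T_1/T_2)⁴ = (10.0)² × (3.00)⁴ = 8100.
F_1/F_2 = (L_1/L_2)/(d_1/d_2)² = 8100 / (40.0)² = 5.062.

5.06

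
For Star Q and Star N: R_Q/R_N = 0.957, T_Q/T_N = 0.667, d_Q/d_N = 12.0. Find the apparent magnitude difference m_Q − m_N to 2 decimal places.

7.25

L_Q/L_N = (0.957)²(0.667)⁴ = 0.1813.
F_Q/F_N = (L_Q/L_N)/(d_Q/d_N)² = 0.1813/144.0 = 0.001259.
m_Q − m_N = −2.5 log₁₀(0.001259) = 7.25.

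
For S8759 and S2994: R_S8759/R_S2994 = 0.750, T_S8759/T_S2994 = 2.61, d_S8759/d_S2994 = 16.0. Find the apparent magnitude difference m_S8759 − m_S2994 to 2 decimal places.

2.48

L_S8759/L_S2994 = (0.750)²(2.61)⁴ = 26.10.
F_S8759/F_S2994 = (L_S8759/L_S2994)/(d_S8759/d_S2994)² = 26.10/256.0 = 0.1020.
m_S8759 − m_S2994 = −2.5 log₁₀(0.1020) = 2.48.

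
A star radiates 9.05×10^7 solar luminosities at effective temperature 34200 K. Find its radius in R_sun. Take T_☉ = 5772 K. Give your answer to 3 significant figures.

R/R_☉ = √(L/L_☉) / (T/T_☉)² = √(9.05×10^7) / (5.925)²
       = 9513 / 35.11 = 271.0.

271 R_sun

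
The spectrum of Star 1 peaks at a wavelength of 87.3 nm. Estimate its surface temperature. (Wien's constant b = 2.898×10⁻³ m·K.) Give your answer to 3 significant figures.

T = b/λ_max = 2.898×10⁻³ / (87.3×10⁻⁹) = 3.320×10^4 K.

3.32×10^4 K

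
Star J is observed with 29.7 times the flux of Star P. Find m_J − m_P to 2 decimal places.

-3.68

m_J − m_P = −2.5 log₁₀(F_J/F_P) = −2.5 log₁₀(29.7) = −2.5 × (1.473) = -3.682.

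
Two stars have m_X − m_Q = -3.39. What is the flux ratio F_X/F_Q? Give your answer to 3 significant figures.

F_X/F_Q = 10^(−(m_X − m_Q)/2.5) = 10^(3.39/2.5) = 10^1.356 = 22.70.

22.7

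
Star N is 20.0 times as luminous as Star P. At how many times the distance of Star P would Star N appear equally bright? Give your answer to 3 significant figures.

4.47

Equal flux requires L_N/d_N² = L_P/d_P², so d_N/d_P = √(L_N/L_P)
= √(20.0) = 4.472.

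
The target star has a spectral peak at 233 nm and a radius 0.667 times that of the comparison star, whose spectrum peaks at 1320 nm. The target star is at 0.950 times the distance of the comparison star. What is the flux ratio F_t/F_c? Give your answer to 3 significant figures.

508

Wien's law: T_t/T_c = λ_c/λ_t = 1320/233 = 5.665.
L_t/L_c = (R_t/R_c)²(T_t/T_c)⁴ = (0.667)²(5.665)⁴ = 458.3.
F_t/F_c = (L_t/L_c)/(d_t/d_c)² = 458.3/(0.950)² = 507.8.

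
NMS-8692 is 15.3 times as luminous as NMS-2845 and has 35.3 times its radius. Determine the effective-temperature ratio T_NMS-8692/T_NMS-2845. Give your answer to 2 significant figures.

L ∝ R²T⁴ gives T ∝ (L/R²)^(1/4), so
T_NMS-8692/T_NMS-2845 = (15.3 / 35.3²)^(1/4) = (0.01228)^(1/4) = 0.3329.

0.33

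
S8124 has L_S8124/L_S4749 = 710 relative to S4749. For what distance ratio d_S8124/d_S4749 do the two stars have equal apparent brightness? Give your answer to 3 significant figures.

Equal flux requires L_S8124/d_S8124² = L_S4749/d_S4749², so d_S8124/d_S4749 = √(L_S8124/L_S4749)
= √(710) = 26.65.

26.6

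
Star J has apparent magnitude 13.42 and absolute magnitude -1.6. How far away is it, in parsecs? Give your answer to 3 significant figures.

m − M = 5 log₁₀(d/10 pc)
13.42 − (-1.6) = 15.02 = 5 log₁₀(d/10)
d = 10 × 10^(15.02/5) = 10 × 10^3.004 = 1.009×10^4 pc.

1.01×10^4 pc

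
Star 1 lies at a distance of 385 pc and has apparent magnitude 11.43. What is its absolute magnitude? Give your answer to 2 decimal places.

M = m − 5 log₁₀(d/10 pc) = 11.43 − 5 log₁₀(385/10)
  = 11.43 − 5 × 1.585 = 11.43 − 7.93 = 3.50.

3.50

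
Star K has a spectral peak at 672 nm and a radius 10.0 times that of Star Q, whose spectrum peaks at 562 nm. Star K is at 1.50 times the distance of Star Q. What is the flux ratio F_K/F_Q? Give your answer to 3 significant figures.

Wien's law: T_K/T_Q = λ_Q/λ_K = 562/672 = 0.8363.
L_K/L_Q = (R_K/R_Q)²(T_K/T_Q)⁴ = (10.0)²(0.8363)⁴ = 48.92.
F_K/F_Q = (L_K/L_Q)/(d_K/d_Q)² = 48.92/(1.50)² = 21.74.

21.7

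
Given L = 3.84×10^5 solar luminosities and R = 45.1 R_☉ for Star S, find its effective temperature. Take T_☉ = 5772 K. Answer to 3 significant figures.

2.14×10^4 K

T/T_☉ = (L/L_☉)^(1/4) / (R/R_☉)^(1/2)
T = 5772 × (3.84×10^5)^(1/4) / √(45.1) = 5772 × 24.89 / 6.716 = 2.140×10^4 K.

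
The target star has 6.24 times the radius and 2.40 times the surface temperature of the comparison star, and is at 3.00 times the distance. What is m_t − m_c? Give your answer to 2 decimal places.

-5.39

L_t/L_c = (6.24)²(2.40)⁴ = 1292.
F_t/F_c = (L_t/L_c)/(d_t/d_c)² = 1292/9.000 = 143.5.
m_t − m_c = −2.5 log₁₀(143.5) = -5.39.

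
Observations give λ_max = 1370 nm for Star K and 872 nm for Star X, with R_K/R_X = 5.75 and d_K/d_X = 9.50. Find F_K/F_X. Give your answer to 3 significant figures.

0.0601

Wien's law: T_K/T_X = λ_X/λ_K = 872/1370 = 0.6365.
L_K/L_X = (R_K/R_X)²(T_K/T_X)⁴ = (5.75)²(0.6365)⁴ = 5.426.
F_K/F_X = (L_K/L_X)/(d_K/d_X)² = 5.426/(9.50)² = 0.06013.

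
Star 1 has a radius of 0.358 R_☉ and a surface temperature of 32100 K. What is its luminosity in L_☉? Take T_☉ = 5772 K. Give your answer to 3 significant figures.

L/L_☉ = (R/R_☉)² (T/T_☉)⁴ = (0.358)² × (32100/5772)⁴
       = 0.1282 × (5.561)⁴ = 0.1282 × 956.6 = 122.6.

123 L_☉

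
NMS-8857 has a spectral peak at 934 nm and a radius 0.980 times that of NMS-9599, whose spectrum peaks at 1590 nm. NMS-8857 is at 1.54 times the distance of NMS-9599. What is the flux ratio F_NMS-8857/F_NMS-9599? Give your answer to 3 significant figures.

Wien's law: T_NMS-8857/T_NMS-9599 = λ_NMS-9599/λ_NMS-8857 = 1590/934 = 1.702.
L_NMS-8857/L_NMS-9599 = (R_NMS-8857/R_NMS-9599)²(T_NMS-8857/T_NMS-9599)⁴ = (0.980)²(1.702)⁴ = 8.066.
F_NMS-8857/F_NMS-9599 = (L_NMS-8857/L_NMS-9599)/(d_NMS-8857/d_NMS-9599)² = 8.066/(1.54)² = 3.401.

3.40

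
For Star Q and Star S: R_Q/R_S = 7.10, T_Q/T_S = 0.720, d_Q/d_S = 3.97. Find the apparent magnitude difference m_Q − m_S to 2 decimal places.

0.16

L_Q/L_S = (7.10)²(0.720)⁴ = 13.55.
F_Q/F_S = (L_Q/L_S)/(d_Q/d_S)² = 13.55/15.76 = 0.8595.
m_Q − m_S = −2.5 log₁₀(0.8595) = 0.16.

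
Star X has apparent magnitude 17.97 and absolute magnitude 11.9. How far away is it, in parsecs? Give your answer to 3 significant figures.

m − M = 5 log₁₀(d/10 pc)
17.97 − (11.9) = 6.07 = 5 log₁₀(d/10)
d = 10 × 10^(6.07/5) = 10 × 10^1.214 = 163.7 pc.

164 pc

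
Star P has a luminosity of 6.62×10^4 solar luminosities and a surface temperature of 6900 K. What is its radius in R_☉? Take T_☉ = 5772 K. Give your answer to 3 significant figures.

R/R_☉ = √(L/L_☉) / (T/T_☉)² = √(6.62×10^4) / (1.195)²
       = 257.3 / 1.429 = 180.0.

180 R_☉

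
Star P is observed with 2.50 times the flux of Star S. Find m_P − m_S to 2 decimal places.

m_P − m_S = −2.5 log₁₀(F_P/F_S) = −2.5 log₁₀(2.50) = −2.5 × (0.398) = -0.995.

-0.99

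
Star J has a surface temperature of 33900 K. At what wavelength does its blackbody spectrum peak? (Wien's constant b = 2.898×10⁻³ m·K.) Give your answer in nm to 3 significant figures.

λ_max = b/T = 2.898×10⁻³ / 33900 = 8.55×10^-8 m = 85.49 nm.

85.5 nm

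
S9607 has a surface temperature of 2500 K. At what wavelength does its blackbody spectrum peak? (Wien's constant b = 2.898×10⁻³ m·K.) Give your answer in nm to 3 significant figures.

λ_max = b/T = 2.898×10⁻³ / 2500 = 1.16×10^-6 m = 1159 nm.

1.16×10^3 nm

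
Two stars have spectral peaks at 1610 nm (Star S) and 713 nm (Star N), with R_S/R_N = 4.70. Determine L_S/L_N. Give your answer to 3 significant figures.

0.850

Wien's law gives T ∝ 1/λ_max, so T_S/T_N = λ_N/λ_S = 713/1610 = 0.4429.
Then L ∝ R²T⁴ gives L_S/L_N = (4.70)² × (0.4429)⁴ = 22.09 × 0.03846 = 0.8497.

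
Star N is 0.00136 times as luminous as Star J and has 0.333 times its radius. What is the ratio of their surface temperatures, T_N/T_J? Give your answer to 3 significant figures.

L ∝ R²T⁴ gives T ∝ (L/R²)^(1/4), so
T_N/T_J = (0.00136 / 0.333²)^(1/4) = (0.01226)^(1/4) = 0.3328.

0.333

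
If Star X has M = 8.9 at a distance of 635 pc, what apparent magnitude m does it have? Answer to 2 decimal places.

m = M + 5 log₁₀(d/10 pc) = 8.9 + 5 log₁₀(635/10)
  = 8.9 + 5 × 1.803 = 8.9 + 9.01 = 17.91.

17.91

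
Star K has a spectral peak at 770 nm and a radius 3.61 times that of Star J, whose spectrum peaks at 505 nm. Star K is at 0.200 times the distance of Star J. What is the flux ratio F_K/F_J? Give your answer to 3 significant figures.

60.3

Wien's law: T_K/T_J = λ_J/λ_K = 505/770 = 0.6558.
L_K/L_J = (R_K/R_J)²(T_K/T_J)⁴ = (3.61)²(0.6558)⁴ = 2.411.
F_K/F_J = (L_K/L_J)/(d_K/d_J)² = 2.411/(0.200)² = 60.28.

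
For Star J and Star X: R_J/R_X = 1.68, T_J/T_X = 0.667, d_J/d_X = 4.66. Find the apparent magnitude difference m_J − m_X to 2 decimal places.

3.97

L_J/L_X = (1.68)²(0.667)⁴ = 0.5586.
F_J/F_X = (L_J/L_X)/(d_J/d_X)² = 0.5586/21.72 = 0.02572.
m_J − m_X = −2.5 log₁₀(0.02572) = 3.97.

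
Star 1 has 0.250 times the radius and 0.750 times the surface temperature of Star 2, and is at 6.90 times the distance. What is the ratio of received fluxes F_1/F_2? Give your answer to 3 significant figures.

4.15×10^-4

L_1/L_2 = (R_1/R_2)²(T_1/T_2)⁴ = (0.250)² × (0.750)⁴ = 0.01978.
F_1/F_2 = (L_1/L_2)/(d_1/d_2)² = 0.01978 / (6.90)² = 4.154×10^-4.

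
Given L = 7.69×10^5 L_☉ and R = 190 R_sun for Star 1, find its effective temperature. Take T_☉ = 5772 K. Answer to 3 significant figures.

1.24×10^4 K

T/T_☉ = (L/L_☉)^(1/4) / (R/R_☉)^(1/2)
T = 5772 × (7.69×10^5)^(1/4) / √(190) = 5772 × 29.61 / 13.78 = 1.240×10^4 K.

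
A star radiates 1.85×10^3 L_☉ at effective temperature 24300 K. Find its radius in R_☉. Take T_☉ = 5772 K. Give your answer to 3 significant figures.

2.43 R_☉

R/R_☉ = √(L/L_☉) / (T/T_☉)² = √(1.85×10^3) / (4.210)²
       = 43.01 / 17.72 = 2.427.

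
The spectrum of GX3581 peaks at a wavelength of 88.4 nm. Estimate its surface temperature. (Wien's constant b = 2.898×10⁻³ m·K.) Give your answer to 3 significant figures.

3.28×10^4 K

T = b/λ_max = 2.898×10⁻³ / (88.4×10⁻⁹) = 3.278×10^4 K.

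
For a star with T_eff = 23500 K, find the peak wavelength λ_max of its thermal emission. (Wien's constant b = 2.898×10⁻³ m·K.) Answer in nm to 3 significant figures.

λ_max = b/T = 2.898×10⁻³ / 23500 = 1.23×10^-7 m = 123.3 nm.

123 nm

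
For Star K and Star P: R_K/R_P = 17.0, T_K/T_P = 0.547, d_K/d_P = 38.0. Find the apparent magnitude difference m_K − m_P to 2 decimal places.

4.37

L_K/L_P = (17.0)²(0.547)⁴ = 25.87.
F_K/F_P = (L_K/L_P)/(d_K/d_P)² = 25.87/1444 = 0.01792.
m_K − m_P = −2.5 log₁₀(0.01792) = 4.37.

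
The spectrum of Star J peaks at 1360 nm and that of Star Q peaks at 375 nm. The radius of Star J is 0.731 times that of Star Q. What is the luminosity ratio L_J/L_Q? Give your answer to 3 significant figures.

0.00309

Wien's law gives T ∝ 1/λ_max, so T_J/T_Q = λ_Q/λ_J = 375/1360 = 0.2757.
Then L ∝ R²T⁴ gives L_J/L_Q = (0.731)² × (0.2757)⁴ = 0.5344 × 0.005781 = 0.003089.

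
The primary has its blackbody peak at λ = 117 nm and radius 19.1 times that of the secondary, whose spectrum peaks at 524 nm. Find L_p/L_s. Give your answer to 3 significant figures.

1.47×10^5

Wien's law gives T ∝ 1/λ_max, so T_p/T_s = λ_s/λ_p = 524/117 = 4.479.
Then L ∝ R²T⁴ gives L_p/L_s = (19.1)² × (4.479)⁴ = 364.8 × 402.3 = 1.468×10^5.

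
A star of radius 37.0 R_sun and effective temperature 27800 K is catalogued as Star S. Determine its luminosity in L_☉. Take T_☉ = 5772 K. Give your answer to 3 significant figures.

7.37×10^5 L_☉

L/L_☉ = (R/R_☉)² (T/T_☉)⁴ = (37.0)² × (27800/5772)⁴
       = 1369 × (4.816)⁴ = 1369 × 538.1 = 7.367×10^5.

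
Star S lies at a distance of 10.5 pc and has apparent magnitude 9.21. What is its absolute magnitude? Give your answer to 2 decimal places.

9.10

M = m − 5 log₁₀(d/10 pc) = 9.21 − 5 log₁₀(10.5/10)
  = 9.21 − 5 × 0.021 = 9.21 − 0.11 = 9.10.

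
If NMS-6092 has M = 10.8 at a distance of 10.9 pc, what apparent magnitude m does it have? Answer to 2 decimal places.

10.99

m = M + 5 log₁₀(d/10 pc) = 10.8 + 5 log₁₀(10.9/10)
  = 10.8 + 5 × 0.037 = 10.8 + 0.19 = 10.99.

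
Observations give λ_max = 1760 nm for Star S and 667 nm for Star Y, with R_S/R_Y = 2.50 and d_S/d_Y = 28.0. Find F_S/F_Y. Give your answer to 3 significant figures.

Wien's law: T_S/T_Y = λ_Y/λ_S = 667/1760 = 0.3790.
L_S/L_Y = (R_S/R_Y)²(T_S/T_Y)⁴ = (2.50)²(0.3790)⁴ = 0.1289.
F_S/F_Y = (L_S/L_Y)/(d_S/d_Y)² = 0.1289/(28.0)² = 1.644×10^-4.

1.64×10^-4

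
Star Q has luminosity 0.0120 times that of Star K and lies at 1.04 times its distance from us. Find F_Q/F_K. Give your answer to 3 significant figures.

F = L/(4πd²), so F_Q/F_K = (L_Q/L_K) / (d_Q/d_K)²
= 0.0120 / (1.04)² = 0.0120 / 1.082 = 0.01109.

0.0111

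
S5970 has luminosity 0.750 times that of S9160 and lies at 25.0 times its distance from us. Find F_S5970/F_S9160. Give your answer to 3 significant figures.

0.00120

F = L/(4πd²), so F_S5970/F_S9160 = (L_S5970/L_S9160) / (d_S5970/d_S9160)²
= 0.750 / (25.0)² = 0.750 / 625.0 = 0.001200.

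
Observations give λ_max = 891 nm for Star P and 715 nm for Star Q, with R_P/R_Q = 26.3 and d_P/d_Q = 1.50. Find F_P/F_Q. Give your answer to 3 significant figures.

127

Wien's law: T_P/T_Q = λ_Q/λ_P = 715/891 = 0.8025.
L_P/L_Q = (R_P/R_Q)²(T_P/T_Q)⁴ = (26.3)²(0.8025)⁴ = 286.8.
F_P/F_Q = (L_P/L_Q)/(d_P/d_Q)² = 286.8/(1.50)² = 127.5.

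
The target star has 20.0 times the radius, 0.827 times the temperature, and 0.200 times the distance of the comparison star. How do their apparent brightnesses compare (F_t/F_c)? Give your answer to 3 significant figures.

L_t/L_c = (R_t/R_c)²(T_t/T_c)⁴ = (20.0)² × (0.827)⁴ = 187.1.
F_t/F_c = (L_t/L_c)/(d_t/d_c)² = 187.1 / (0.200)² = 4678.

4.68×10^3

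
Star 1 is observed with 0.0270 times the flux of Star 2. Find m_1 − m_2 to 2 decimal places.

m_1 − m_2 = −2.5 log₁₀(F_1/F_2) = −2.5 log₁₀(0.0270) = −2.5 × (-1.569) = 3.922.

3.92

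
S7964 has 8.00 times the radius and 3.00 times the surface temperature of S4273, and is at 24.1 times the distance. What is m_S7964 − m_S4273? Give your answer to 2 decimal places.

L_S7964/L_S4273 = (8.00)²(3.00)⁴ = 5184.
F_S7964/F_S4273 = (L_S7964/L_S4273)/(d_S7964/d_S4273)² = 5184/580.8 = 8.925.
m_S7964 − m_S4273 = −2.5 log₁₀(8.925) = -2.38.

-2.38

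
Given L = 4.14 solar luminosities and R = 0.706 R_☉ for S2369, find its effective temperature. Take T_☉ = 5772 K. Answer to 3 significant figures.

T/T_☉ = (L/L_☉)^(1/4) / (R/R_☉)^(1/2)
T = 5772 × (4.14)^(1/4) / √(0.706) = 5772 × 1.426 / 0.8402 = 9799 K.

9.80×10^3 K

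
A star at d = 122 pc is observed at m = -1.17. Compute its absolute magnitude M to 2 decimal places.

-6.60

M = m − 5 log₁₀(d/10 pc) = -1.17 − 5 log₁₀(122/10)
  = -1.17 − 5 × 1.086 = -1.17 − 5.43 = -6.60.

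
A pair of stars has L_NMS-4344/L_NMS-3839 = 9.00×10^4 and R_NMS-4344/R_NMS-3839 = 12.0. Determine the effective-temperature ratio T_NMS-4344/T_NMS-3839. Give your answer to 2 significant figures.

L ∝ R²T⁴ gives T ∝ (L/R²)^(1/4), so
T_NMS-4344/T_NMS-3839 = (9.00×10^4 / 12.0²)^(1/4) = (625.0)^(1/4) = 5.000.

5.0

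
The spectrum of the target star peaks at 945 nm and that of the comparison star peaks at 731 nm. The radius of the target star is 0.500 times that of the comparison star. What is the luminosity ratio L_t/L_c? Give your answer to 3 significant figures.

Wien's law gives T ∝ 1/λ_max, so T_t/T_c = λ_c/λ_t = 731/945 = 0.7735.
Then L ∝ R²T⁴ gives L_t/L_c = (0.500)² × (0.7735)⁴ = 0.2500 × 0.3580 = 0.08951.

0.0895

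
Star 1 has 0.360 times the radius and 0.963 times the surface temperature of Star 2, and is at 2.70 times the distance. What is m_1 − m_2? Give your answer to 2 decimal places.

L_1/L_2 = (0.360)²(0.963)⁴ = 0.1115.
F_1/F_2 = (L_1/L_2)/(d_1/d_2)² = 0.1115/7.290 = 0.01529.
m_1 − m_2 = −2.5 log₁₀(0.01529) = 4.54.

4.54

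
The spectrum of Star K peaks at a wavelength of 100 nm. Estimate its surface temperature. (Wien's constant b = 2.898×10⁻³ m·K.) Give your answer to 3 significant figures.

T = b/λ_max = 2.898×10⁻³ / (100×10⁻⁹) = 2.898×10^4 K.

2.90×10^4 K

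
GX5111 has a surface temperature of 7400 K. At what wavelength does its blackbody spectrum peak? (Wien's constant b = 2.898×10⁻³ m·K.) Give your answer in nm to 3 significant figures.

392 nm

λ_max = b/T = 2.898×10⁻³ / 7400 = 3.92×10^-7 m = 391.6 nm.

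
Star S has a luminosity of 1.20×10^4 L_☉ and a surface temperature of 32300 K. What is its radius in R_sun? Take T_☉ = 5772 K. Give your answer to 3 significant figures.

3.50 R_sun

R/R_☉ = √(L/L_☉) / (T/T_☉)² = √(1.20×10^4) / (5.596)²
       = 109.5 / 31.31 = 3.498.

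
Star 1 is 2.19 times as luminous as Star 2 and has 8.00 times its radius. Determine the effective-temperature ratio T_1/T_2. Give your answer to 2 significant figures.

L ∝ R²T⁴ gives T ∝ (L/R²)^(1/4), so
T_1/T_2 = (2.19 / 8.00²)^(1/4) = (0.03422)^(1/4) = 0.4301.

0.43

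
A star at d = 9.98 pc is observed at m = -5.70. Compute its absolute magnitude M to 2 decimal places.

M = m − 5 log₁₀(d/10 pc) = -5.70 − 5 log₁₀(9.98/10)
  = -5.70 − 5 × -0.001 = -5.70 − -0.00 = -5.70.

-5.70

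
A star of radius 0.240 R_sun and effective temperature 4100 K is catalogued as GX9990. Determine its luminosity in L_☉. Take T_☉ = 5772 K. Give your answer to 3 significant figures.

0.0147 L_☉

L/L_☉ = (R/R_☉)² (T/T_☉)⁴ = (0.240)² × (4100/5772)⁴
       = 0.05760 × (0.7103)⁴ = 0.05760 × 0.2546 = 0.01466.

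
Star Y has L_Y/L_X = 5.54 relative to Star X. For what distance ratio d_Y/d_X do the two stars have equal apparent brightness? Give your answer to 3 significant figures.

Equal flux requires L_Y/d_Y² = L_X/d_X², so d_Y/d_X = √(L_Y/L_X)
= √(5.54) = 2.354.

2.35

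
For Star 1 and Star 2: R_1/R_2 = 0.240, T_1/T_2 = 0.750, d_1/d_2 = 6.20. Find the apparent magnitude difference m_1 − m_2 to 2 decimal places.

L_1/L_2 = (0.240)²(0.750)⁴ = 0.01822.
F_1/F_2 = (L_1/L_2)/(d_1/d_2)² = 0.01822/38.44 = 4.741×10^-4.
m_1 − m_2 = −2.5 log₁₀(4.741×10^-4) = 8.31.

8.31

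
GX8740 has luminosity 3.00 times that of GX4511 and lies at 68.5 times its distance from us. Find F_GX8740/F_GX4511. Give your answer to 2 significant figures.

F = L/(4πd²), so F_GX8740/F_GX4511 = (L_GX8740/L_GX4511) / (d_GX8740/d_GX4511)²
= 3.00 / (68.5)² = 3.00 / 4692 = 6.394×10^-4.

6.4×10^-4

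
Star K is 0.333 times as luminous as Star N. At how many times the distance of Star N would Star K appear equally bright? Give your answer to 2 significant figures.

0.58

Equal flux requires L_K/d_K² = L_N/d_N², so d_K/d_N = √(L_K/L_N)
= √(0.333) = 0.5771.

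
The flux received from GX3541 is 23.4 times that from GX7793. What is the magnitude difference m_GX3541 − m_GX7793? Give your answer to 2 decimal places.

m_GX3541 − m_GX7793 = −2.5 log₁₀(F_GX3541/F_GX7793) = −2.5 log₁₀(23.4) = −2.5 × (1.369) = -3.423.

-3.42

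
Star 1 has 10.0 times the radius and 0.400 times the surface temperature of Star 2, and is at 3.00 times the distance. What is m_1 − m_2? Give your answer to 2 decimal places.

1.37

L_1/L_2 = (10.0)²(0.400)⁴ = 2.560.
F_1/F_2 = (L_1/L_2)/(d_1/d_2)² = 2.560/9.000 = 0.2844.
m_1 − m_2 = −2.5 log₁₀(0.2844) = 1.37.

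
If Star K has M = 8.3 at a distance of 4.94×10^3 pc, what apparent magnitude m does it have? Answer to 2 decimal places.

21.77

m = M + 5 log₁₀(d/10 pc) = 8.3 + 5 log₁₀(4.94×10^3/10)
  = 8.3 + 5 × 2.694 = 8.3 + 13.47 = 21.77.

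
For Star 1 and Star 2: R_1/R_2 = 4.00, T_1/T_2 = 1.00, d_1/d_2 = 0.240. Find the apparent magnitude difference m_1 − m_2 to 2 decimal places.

L_1/L_2 = (4.00)²(1.00)⁴ = 16.00.
F_1/F_2 = (L_1/L_2)/(d_1/d_2)² = 16.00/0.05760 = 277.8.
m_1 − m_2 = −2.5 log₁₀(277.8) = -6.11.

-6.11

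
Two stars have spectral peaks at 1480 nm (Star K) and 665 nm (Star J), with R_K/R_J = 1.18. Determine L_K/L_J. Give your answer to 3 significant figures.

Wien's law gives T ∝ 1/λ_max, so T_K/T_J = λ_J/λ_K = 665/1480 = 0.4493.
Then L ∝ R²T⁴ gives L_K/L_J = (1.18)² × (0.4493)⁴ = 1.392 × 0.04076 = 0.05675.

0.0568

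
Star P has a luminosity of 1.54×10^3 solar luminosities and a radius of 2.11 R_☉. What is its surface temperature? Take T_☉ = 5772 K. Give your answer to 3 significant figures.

2.49×10^4 K

T/T_☉ = (L/L_☉)^(1/4) / (R/R_☉)^(1/2)
T = 5772 × (1.54×10^3)^(1/4) / √(2.11) = 5772 × 6.264 / 1.453 = 2.489×10^4 K.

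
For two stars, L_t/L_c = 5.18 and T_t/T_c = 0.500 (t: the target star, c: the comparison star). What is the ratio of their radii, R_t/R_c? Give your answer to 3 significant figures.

9.10

L ∝ R²T⁴ gives R ∝ √L / T², so
R_t/R_c = √(5.18) / (0.500)² = 2.276 / 0.2500 = 9.104.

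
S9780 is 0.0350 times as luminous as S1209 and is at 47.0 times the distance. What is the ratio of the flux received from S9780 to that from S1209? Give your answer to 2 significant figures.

1.6×10^-5

F = L/(4πd²), so F_S9780/F_S1209 = (L_S9780/L_S1209) / (d_S9780/d_S1209)²
= 0.0350 / (47.0)² = 0.0350 / 2209 = 1.584×10^-5.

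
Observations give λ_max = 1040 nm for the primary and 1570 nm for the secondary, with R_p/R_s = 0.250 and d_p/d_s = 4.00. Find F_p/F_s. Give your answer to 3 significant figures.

0.0203

Wien's law: T_p/T_s = λ_s/λ_p = 1570/1040 = 1.510.
L_p/L_s = (R_p/R_s)²(T_p/T_s)⁴ = (0.250)²(1.510)⁴ = 0.3246.
F_p/F_s = (L_p/L_s)/(d_p/d_s)² = 0.3246/(4.00)² = 0.02029.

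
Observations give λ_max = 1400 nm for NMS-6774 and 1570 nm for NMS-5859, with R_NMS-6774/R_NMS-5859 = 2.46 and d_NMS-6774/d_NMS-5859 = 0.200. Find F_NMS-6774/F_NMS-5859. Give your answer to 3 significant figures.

Wien's law: T_NMS-6774/T_NMS-5859 = λ_NMS-5859/λ_NMS-6774 = 1570/1400 = 1.121.
L_NMS-6774/L_NMS-5859 = (R_NMS-6774/R_NMS-5859)²(T_NMS-6774/T_NMS-5859)⁴ = (2.46)²(1.121)⁴ = 9.571.
F_NMS-6774/F_NMS-5859 = (L_NMS-6774/L_NMS-5859)/(d_NMS-6774/d_NMS-5859)² = 9.571/(0.200)² = 239.3.

239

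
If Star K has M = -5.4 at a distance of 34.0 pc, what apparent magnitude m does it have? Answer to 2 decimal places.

m = M + 5 log₁₀(d/10 pc) = -5.4 + 5 log₁₀(34.0/10)
  = -5.4 + 5 × 0.531 = -5.4 + 2.66 = -2.74.

-2.74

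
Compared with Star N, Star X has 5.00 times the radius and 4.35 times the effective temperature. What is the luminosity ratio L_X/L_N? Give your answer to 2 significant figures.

9.0×10^3

From the Stefan–Boltzmann law, L ∝ R²T⁴, so
L_X/L_N = (R_X/R_N)² (T_X/T_N)⁴ = (5.00)² × (4.35)⁴ = 25.00 × 358.1 = 8952.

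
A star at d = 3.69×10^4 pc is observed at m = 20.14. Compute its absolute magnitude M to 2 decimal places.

M = m − 5 log₁₀(d/10 pc) = 20.14 − 5 log₁₀(3.69×10^4/10)
  = 20.14 − 5 × 3.567 = 20.14 − 17.84 = 2.30.

2.30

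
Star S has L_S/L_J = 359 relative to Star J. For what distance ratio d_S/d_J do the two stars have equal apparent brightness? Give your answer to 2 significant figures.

Equal flux requires L_S/d_S² = L_J/d_J², so d_S/d_J = √(L_S/L_J)
= √(359) = 18.95.

19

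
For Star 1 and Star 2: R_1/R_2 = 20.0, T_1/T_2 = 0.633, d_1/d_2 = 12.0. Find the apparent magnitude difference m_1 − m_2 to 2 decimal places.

0.88

L_1/L_2 = (20.0)²(0.633)⁴ = 64.22.
F_1/F_2 = (L_1/L_2)/(d_1/d_2)² = 64.22/144.0 = 0.4460.
m_1 − m_2 = −2.5 log₁₀(0.4460) = 0.88.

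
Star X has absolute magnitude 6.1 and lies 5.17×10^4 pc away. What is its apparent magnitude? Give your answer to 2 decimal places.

m = M + 5 log₁₀(d/10 pc) = 6.1 + 5 log₁₀(5.17×10^4/10)
  = 6.1 + 5 × 3.713 = 6.1 + 18.57 = 24.67.

24.67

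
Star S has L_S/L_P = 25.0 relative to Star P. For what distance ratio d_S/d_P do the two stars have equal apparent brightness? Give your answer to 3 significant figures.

5.00

Equal flux requires L_S/d_S² = L_P/d_P², so d_S/d_P = √(L_S/L_P)
= √(25.0) = 5.000.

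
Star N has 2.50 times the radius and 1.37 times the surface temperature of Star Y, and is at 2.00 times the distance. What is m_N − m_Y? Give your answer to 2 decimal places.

-1.85

L_N/L_Y = (2.50)²(1.37)⁴ = 22.02.
F_N/F_Y = (L_N/L_Y)/(d_N/d_Y)² = 22.02/4.000 = 5.504.
m_N − m_Y = −2.5 log₁₀(5.504) = -1.85.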